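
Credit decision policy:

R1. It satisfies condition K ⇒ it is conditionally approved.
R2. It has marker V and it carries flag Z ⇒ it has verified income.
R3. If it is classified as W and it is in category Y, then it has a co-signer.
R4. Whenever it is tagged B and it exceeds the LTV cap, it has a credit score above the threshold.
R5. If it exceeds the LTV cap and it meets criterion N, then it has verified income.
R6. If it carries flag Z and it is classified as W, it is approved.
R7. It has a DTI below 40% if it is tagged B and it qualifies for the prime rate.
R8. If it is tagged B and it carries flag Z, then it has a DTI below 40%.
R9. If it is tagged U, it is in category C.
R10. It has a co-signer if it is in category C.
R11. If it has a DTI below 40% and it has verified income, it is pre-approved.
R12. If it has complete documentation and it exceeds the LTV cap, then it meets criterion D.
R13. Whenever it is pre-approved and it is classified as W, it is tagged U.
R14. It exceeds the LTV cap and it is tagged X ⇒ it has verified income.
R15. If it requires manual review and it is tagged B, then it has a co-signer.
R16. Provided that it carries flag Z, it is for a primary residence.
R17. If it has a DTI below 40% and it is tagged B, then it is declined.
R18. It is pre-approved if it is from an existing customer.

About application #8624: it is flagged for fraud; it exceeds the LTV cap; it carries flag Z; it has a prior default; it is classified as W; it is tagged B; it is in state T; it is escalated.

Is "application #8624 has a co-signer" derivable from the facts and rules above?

Forward chaining from the given facts derives: has a credit score above the threshold, is approved, has a DTI below 40%, is for a primary residence, is declined.
Rules concluding "it has a co-signer": R3 needs "it is in category Y"; R10 needs "it is in category C"; R15 needs "it requires manual review" — none of these are established.

No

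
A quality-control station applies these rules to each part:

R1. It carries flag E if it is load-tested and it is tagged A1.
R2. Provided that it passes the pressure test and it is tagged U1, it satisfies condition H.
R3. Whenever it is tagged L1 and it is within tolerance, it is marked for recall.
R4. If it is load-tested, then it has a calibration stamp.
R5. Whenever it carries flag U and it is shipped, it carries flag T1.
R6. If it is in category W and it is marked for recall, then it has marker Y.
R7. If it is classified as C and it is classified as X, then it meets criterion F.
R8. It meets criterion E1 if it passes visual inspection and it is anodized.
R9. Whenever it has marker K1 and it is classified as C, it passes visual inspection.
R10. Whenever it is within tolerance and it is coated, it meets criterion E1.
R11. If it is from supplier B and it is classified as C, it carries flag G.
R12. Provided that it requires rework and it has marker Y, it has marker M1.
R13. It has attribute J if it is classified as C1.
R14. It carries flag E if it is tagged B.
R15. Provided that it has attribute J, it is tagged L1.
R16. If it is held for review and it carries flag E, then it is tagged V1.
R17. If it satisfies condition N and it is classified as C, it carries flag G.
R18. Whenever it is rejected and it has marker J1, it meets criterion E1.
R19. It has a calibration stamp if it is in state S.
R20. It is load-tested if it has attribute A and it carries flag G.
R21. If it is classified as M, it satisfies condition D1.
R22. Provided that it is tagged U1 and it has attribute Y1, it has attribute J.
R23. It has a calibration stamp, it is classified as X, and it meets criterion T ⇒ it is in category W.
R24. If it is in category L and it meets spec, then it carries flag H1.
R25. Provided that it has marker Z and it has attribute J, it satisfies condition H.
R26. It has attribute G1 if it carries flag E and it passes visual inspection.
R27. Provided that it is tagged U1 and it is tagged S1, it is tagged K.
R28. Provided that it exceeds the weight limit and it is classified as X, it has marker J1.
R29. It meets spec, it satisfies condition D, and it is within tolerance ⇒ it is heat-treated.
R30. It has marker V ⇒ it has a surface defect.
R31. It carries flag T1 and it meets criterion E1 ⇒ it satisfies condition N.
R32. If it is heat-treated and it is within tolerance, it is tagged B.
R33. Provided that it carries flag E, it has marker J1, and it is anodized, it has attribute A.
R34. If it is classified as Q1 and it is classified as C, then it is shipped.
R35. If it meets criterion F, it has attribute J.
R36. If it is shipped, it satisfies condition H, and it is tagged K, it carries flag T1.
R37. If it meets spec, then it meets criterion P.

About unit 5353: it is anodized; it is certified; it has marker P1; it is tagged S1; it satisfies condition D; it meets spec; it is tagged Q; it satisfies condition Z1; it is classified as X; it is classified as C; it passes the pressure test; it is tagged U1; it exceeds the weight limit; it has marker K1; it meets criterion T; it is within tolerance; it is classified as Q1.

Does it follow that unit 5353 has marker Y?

By R2 (it passes the pressure test, it is tagged U1): it satisfies condition H.
By R7 (it is classified as C, it is classified as X): it meets criterion F.
By R9 (it has marker K1, it is classified as C): it passes visual inspection.
By R27 (it is tagged U1, it is tagged S1): it is tagged K.
By R28 (it exceeds the weight limit, it is classified as X): it has marker J1.
By R29 (it meets spec, it satisfies condition D, it is within tolerance): it is heat-treated.
By R32 (it is heat-treated, it is within tolerance): it is tagged B.
By R34 (it is classified as Q1, it is classified as C): it is shipped.
By R35 (it meets criterion F): it has attribute J.
By R36 (it is shipped, it satisfies condition H, it is tagged K): it carries flag T1.
By R8 (it passes visual inspection, it is anodized): it meets criterion E1.
By R14 (it is tagged B): it carries flag E.
By R15 (it has attribute J): it is tagged L1.
By R31 (it carries flag T1, it meets criterion E1): it satisfies condition N.
By R33 (it carries flag E, it has marker J1, it is anodized): it has attribute A.
By R3 (it is tagged L1, it is within tolerance): it is marked for recall.
By R17 (it satisfies condition N, it is classified as C): it carries flag G.
By R20 (it has attribute A, it carries flag G): it is load-tested.
By R4 (it is load-tested): it has a calibration stamp.
By R23 (it has a calibration stamp, it is classified as X, it meets criterion T): it is in category W.
By R6 (it is in category W, it is marked for recall): it has marker Y.

Yes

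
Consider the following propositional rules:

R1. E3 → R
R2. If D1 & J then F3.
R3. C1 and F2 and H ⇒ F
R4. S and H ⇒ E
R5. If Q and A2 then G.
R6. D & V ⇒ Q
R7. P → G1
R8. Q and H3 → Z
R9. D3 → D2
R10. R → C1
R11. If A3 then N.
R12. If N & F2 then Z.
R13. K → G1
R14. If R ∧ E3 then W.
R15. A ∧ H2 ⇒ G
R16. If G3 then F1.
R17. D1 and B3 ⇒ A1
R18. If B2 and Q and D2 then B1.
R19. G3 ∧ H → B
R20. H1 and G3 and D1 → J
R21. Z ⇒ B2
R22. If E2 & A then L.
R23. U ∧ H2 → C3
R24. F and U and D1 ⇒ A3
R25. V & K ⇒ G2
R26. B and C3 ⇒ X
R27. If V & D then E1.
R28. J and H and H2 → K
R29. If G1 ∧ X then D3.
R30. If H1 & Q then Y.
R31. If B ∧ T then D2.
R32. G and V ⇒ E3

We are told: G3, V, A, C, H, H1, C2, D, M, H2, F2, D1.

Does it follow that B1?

No

Forward chaining from the given facts derives: Q, G, F1, B, J, E1, K, Y, E3, R, F3, C1, G1, W, G2, F.
The only rule concluding B1 is R18, which needs B2; that is never established.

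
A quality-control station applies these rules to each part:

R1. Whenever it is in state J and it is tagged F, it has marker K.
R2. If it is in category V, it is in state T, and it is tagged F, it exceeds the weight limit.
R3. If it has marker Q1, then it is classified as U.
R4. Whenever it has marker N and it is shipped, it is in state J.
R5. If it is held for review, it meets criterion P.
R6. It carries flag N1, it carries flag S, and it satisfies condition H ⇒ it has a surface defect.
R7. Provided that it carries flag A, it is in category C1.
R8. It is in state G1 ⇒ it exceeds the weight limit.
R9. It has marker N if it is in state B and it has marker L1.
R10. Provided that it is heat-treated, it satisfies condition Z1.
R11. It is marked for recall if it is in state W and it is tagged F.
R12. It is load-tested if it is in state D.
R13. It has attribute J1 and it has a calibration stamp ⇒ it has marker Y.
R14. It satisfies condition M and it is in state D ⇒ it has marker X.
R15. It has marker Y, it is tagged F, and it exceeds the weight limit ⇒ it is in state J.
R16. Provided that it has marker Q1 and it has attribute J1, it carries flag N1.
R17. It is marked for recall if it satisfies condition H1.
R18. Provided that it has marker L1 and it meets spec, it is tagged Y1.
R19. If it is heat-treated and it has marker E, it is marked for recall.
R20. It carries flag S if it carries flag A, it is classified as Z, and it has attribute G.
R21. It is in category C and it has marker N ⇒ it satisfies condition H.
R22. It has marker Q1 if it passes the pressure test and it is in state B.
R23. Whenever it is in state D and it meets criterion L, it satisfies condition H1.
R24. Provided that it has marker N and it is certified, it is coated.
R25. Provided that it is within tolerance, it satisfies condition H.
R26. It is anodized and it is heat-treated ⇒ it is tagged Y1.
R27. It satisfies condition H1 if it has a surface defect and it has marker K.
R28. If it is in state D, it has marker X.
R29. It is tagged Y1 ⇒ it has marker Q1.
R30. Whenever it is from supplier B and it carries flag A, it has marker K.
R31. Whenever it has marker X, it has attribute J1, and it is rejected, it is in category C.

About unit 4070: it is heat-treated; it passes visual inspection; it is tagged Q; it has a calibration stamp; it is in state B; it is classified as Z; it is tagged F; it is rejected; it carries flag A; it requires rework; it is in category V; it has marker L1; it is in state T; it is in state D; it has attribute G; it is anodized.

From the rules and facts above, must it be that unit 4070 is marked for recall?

Forward chaining from the given facts derives: exceeds the weight limit, is in category C1, has marker N, satisfies condition Z1, is load-tested, carries flag S, is tagged Y1, has marker X, has marker Q1, is classified as U.
Rules concluding "it is marked for recall": R11 needs "it is in state W"; R17 needs "it satisfies condition H1"; R19 needs "it has marker E" — none of these are established.

No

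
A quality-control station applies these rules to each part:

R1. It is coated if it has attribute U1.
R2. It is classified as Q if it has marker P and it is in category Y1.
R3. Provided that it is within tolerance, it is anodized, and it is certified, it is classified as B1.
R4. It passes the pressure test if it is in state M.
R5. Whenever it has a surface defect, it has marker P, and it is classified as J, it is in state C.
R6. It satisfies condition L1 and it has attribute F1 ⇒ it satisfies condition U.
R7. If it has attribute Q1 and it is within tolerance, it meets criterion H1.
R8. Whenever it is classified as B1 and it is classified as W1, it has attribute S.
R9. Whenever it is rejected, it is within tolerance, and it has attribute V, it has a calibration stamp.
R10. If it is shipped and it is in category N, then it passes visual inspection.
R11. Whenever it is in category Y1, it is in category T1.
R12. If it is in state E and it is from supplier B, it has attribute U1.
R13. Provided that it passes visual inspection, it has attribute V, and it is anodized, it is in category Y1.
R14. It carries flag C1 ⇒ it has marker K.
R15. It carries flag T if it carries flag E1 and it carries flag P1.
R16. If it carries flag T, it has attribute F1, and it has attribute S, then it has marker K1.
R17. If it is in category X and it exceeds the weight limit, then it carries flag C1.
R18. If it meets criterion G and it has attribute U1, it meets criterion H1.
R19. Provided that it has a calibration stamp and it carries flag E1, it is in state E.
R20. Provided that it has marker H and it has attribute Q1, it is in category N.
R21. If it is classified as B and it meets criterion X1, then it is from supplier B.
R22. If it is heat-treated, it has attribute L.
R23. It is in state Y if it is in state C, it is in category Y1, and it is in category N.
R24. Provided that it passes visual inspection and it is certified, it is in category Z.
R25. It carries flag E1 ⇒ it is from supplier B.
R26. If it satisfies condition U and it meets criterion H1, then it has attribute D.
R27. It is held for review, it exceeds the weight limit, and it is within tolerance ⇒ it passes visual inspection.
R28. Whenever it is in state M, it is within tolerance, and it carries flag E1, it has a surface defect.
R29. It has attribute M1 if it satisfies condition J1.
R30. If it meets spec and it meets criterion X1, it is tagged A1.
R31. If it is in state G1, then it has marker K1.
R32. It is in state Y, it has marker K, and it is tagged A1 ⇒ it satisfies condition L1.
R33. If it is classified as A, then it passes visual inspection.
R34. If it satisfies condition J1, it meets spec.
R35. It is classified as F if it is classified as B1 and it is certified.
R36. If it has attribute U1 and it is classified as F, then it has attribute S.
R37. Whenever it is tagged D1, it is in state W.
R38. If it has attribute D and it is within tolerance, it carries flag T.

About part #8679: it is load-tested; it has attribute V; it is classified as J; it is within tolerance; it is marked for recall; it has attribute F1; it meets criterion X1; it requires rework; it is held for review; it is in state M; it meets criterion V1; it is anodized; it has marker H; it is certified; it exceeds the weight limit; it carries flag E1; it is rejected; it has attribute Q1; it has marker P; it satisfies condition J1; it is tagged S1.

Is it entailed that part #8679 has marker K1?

Forward chaining from the given facts derives: is classified as B1, passes the pressure test, meets criterion H1, has a calibration stamp, is in state E, is in category N, is from supplier B, passes visual inspection, has a surface defect, has attribute M1, meets spec, is classified as F, is in state C, has attribute U1, is in category Y1, is in state Y, is in category Z, is tagged A1, has attribute S, is coated, is classified as Q, is in category T1.
Rules concluding "it has marker K1": R16 needs "it carries flag T"; R31 needs "it is in state G1" — none of these are established.

No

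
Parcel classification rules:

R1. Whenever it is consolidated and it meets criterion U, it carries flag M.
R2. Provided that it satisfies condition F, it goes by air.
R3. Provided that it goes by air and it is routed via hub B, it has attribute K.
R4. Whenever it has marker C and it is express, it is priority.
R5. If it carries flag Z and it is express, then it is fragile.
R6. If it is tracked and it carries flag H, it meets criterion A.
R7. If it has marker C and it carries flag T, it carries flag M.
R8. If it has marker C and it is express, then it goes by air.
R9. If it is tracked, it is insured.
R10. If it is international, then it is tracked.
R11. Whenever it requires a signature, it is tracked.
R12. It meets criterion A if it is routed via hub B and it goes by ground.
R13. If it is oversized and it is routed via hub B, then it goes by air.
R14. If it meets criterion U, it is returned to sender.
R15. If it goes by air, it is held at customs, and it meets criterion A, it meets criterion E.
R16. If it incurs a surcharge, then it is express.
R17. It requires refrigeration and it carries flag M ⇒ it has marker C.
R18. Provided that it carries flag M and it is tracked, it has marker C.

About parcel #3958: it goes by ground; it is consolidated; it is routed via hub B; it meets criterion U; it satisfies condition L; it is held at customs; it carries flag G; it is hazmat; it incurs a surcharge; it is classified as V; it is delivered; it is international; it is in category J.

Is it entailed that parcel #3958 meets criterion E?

By R1 (it is consolidated, it meets criterion U): it carries flag M.
By R10 (it is international): it is tracked.
By R12 (it is routed via hub B, it goes by ground): it meets criterion A.
By R16 (it incurs a surcharge): it is express.
By R18 (it carries flag M, it is tracked): it has marker C.
By R8 (it has marker C, it is express): it goes by air.
By R15 (it goes by air, it is held at customs, it meets criterion A): it meets criterion E.

Yes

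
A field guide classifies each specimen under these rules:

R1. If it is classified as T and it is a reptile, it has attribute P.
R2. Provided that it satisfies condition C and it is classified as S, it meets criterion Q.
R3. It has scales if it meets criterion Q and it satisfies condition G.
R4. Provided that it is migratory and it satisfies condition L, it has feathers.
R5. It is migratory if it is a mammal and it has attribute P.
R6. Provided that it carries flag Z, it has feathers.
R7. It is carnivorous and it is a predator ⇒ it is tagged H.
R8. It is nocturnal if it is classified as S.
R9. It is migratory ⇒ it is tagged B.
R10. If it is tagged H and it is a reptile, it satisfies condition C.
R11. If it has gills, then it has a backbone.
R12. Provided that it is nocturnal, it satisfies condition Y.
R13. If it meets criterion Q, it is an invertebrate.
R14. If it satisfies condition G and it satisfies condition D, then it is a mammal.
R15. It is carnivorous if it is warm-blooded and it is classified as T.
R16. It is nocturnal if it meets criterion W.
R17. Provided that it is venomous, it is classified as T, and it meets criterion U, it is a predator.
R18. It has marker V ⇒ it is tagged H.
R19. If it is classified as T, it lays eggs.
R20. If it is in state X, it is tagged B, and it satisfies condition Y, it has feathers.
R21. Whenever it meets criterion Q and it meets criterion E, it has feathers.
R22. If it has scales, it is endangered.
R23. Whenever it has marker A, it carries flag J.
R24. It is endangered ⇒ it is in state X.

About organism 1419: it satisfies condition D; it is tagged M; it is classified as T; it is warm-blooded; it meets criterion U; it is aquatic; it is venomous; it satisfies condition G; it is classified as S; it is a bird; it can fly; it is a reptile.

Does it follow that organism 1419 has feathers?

By R1 (it is classified as T, it is a reptile): it has attribute P.
By R8 (it is classified as S): it is nocturnal.
By R12 (it is nocturnal): it satisfies condition Y.
By R14 (it satisfies condition G, it satisfies condition D): it is a mammal.
By R15 (it is warm-blooded, it is classified as T): it is carnivorous.
By R17 (it is venomous, it is classified as T, it meets criterion U): it is a predator.
By R5 (it is a mammal, it has attribute P): it is migratory.
By R7 (it is carnivorous, it is a predator): it is tagged H.
By R9 (it is migratory): it is tagged B.
By R10 (it is tagged H, it is a reptile): it satisfies condition C.
By R2 (it satisfies condition C, it is classified as S): it meets criterion Q.
By R3 (it meets criterion Q, it satisfies condition G): it has scales.
By R22 (it has scales): it is endangered.
By R24 (it is endangered): it is in state X.
By R20 (it is in state X, it is tagged B, it satisfies condition Y): it has feathers.

Yes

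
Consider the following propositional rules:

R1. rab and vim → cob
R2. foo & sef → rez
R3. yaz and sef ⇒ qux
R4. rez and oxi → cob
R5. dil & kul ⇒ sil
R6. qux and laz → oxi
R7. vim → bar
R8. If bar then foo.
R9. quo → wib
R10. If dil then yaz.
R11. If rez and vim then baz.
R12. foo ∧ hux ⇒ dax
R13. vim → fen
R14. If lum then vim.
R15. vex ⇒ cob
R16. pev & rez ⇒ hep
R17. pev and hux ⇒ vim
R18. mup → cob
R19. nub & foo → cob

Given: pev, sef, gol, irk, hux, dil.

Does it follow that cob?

No

Forward chaining from the given facts derives: yaz, vim, qux, bar, foo, dax, fen, rez, baz, hep.
Rules concluding cob: R1 needs rab; R4 needs oxi; R15 needs vex; R18 needs mup; R19 needs nub — none of these are established.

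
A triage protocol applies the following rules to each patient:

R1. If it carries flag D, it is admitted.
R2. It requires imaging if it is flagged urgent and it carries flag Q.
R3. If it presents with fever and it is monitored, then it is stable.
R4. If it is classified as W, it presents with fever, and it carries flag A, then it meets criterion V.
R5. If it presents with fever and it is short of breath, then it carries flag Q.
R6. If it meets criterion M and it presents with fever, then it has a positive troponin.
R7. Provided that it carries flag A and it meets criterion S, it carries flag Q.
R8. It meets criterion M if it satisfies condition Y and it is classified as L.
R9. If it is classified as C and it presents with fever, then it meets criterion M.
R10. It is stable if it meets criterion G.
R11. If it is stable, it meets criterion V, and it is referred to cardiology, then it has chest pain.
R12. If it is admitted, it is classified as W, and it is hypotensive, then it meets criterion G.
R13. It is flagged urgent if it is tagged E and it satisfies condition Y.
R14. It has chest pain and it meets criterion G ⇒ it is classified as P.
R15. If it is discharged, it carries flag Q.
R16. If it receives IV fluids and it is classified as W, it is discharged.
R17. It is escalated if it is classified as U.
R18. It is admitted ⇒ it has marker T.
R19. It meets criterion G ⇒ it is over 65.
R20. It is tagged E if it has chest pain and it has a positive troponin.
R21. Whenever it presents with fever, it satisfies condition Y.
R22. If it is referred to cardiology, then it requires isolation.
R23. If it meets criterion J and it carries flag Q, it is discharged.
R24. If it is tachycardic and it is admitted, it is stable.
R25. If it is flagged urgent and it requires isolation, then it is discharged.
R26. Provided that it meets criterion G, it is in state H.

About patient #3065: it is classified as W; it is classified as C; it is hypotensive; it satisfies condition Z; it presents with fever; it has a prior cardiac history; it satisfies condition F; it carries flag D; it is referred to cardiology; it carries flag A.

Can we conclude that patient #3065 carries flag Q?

By R1 (it carries flag D): it is admitted.
By R4 (it is classified as W, it presents with fever, it carries flag A): it meets criterion V.
By R9 (it is classified as C, it presents with fever): it meets criterion M.
By R12 (it is admitted, it is classified as W, it is hypotensive): it meets criterion G.
By R21 (it presents with fever): it satisfies condition Y.
By R22 (it is referred to cardiology): it requires isolation.
By R6 (it meets criterion M, it presents with fever): it has a positive troponin.
By R10 (it meets criterion G): it is stable.
By R11 (it is stable, it meets criterion V, it is referred to cardiology): it has chest pain.
By R20 (it has chest pain, it has a positive troponin): it is tagged E.
By R13 (it is tagged E, it satisfies condition Y): it is flagged urgent.
By R25 (it is flagged urgent, it requires isolation): it is discharged.
By R15 (it is discharged): it carries flag Q.

Yes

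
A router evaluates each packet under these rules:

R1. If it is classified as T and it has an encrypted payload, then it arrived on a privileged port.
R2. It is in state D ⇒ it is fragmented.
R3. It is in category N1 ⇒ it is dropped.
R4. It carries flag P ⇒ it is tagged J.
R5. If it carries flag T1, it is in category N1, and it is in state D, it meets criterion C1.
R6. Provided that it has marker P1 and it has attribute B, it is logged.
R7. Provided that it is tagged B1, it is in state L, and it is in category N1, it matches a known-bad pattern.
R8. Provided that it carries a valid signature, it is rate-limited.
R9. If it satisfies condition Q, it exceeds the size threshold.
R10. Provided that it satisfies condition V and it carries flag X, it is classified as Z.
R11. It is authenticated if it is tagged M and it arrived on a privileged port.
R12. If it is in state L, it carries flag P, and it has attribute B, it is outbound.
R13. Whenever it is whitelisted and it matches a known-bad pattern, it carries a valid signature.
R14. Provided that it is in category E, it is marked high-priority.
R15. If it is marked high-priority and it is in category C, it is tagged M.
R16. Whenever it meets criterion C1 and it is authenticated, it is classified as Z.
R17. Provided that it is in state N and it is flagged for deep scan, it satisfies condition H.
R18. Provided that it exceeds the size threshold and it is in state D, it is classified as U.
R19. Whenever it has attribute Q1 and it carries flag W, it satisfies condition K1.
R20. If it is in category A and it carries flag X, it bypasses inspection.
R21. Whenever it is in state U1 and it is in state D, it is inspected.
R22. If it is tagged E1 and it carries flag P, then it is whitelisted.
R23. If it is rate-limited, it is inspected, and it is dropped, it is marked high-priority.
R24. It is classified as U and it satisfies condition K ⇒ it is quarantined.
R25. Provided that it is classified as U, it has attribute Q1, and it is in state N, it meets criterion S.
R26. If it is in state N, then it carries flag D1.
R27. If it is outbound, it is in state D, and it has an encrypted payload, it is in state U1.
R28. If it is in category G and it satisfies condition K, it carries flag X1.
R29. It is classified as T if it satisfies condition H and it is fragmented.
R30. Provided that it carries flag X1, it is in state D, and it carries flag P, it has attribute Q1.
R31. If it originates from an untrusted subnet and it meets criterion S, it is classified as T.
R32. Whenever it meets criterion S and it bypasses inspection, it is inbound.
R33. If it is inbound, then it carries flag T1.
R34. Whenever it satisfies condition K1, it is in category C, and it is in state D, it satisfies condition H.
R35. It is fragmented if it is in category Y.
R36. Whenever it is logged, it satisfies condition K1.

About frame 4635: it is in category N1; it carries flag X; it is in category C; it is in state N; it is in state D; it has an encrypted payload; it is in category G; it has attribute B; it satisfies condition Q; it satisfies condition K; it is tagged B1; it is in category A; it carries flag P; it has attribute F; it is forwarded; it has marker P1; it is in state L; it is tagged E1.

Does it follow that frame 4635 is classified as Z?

Yes

By R2 (it is in state D): it is fragmented.
By R3 (it is in category N1): it is dropped.
By R6 (it has marker P1, it has attribute B): it is logged.
By R7 (it is tagged B1, it is in state L, it is in category N1): it matches a known-bad pattern.
By R9 (it satisfies condition Q): it exceeds the size threshold.
By R12 (it is in state L, it carries flag P, it has attribute B): it is outbound.
By R18 (it exceeds the size threshold, it is in state D): it is classified as U.
By R20 (it is in category A, it carries flag X): it bypasses inspection.
By R22 (it is tagged E1, it carries flag P): it is whitelisted.
By R27 (it is outbound, it is in state D, it has an encrypted payload): it is in state U1.
By R28 (it is in category G, it satisfies condition K): it carries flag X1.
By R30 (it carries flag X1, it is in state D, it carries flag P): it has attribute Q1.
By R36 (it is logged): it satisfies condition K1.
By R13 (it is whitelisted, it matches a known-bad pattern): it carries a valid signature.
By R21 (it is in state U1, it is in state D): it is inspected.
By R25 (it is classified as U, it has attribute Q1, it is in state N): it meets criterion S.
By R32 (it meets criterion S, it bypasses inspection): it is inbound.
By R33 (it is inbound): it carries flag T1.
By R34 (it satisfies condition K1, it is in category C, it is in state D): it satisfies condition H.
By R5 (it carries flag T1, it is in category N1, it is in state D): it meets criterion C1.
By R8 (it carries a valid signature): it is rate-limited.
By R23 (it is rate-limited, it is inspected, it is dropped): it is marked high-priority.
By R29 (it satisfies condition H, it is fragmented): it is classified as T.
By R1 (it is classified as T, it has an encrypted payload): it arrived on a privileged port.
By R15 (it is marked high-priority, it is in category C): it is tagged M.
By R11 (it is tagged M, it arrived on a privileged port): it is authenticated.
By R16 (it meets criterion C1, it is authenticated): it is classified as Z.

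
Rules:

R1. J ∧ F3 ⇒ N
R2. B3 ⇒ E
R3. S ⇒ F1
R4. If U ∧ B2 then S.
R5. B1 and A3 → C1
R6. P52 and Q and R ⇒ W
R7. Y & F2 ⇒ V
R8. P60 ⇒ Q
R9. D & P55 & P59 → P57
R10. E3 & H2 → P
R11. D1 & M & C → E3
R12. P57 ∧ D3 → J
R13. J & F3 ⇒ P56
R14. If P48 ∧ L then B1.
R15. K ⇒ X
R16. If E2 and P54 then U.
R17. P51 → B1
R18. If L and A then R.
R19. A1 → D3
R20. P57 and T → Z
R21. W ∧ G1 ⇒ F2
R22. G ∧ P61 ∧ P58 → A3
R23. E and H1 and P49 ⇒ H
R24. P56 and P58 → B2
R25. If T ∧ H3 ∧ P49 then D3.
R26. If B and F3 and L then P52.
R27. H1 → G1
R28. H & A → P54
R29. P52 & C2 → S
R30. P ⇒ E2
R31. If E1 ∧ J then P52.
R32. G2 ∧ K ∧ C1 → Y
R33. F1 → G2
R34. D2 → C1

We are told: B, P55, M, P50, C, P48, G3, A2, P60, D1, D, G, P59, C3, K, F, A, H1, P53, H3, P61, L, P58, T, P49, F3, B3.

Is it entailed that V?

Forward chaining from the given facts derives: E, Q, P57, E3, B1, X, R, Z, A3, H, D3, P52, G1, P54, C1, W, J, P56, F2, B2, N.
The only rule concluding V is R7, which needs Y; that is never established.

No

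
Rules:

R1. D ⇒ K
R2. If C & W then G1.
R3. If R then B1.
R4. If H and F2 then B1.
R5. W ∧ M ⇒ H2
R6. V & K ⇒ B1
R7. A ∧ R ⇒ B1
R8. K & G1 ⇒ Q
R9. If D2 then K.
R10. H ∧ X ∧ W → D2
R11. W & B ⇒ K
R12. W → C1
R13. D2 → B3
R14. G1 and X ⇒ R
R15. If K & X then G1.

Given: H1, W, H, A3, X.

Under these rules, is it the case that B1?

D2  (by R10: H, X, W)
K  (by R9: D2)
G1  (by R15: K, X)
R  (by R14: G1, X)
B1  (by R3: R)

Yes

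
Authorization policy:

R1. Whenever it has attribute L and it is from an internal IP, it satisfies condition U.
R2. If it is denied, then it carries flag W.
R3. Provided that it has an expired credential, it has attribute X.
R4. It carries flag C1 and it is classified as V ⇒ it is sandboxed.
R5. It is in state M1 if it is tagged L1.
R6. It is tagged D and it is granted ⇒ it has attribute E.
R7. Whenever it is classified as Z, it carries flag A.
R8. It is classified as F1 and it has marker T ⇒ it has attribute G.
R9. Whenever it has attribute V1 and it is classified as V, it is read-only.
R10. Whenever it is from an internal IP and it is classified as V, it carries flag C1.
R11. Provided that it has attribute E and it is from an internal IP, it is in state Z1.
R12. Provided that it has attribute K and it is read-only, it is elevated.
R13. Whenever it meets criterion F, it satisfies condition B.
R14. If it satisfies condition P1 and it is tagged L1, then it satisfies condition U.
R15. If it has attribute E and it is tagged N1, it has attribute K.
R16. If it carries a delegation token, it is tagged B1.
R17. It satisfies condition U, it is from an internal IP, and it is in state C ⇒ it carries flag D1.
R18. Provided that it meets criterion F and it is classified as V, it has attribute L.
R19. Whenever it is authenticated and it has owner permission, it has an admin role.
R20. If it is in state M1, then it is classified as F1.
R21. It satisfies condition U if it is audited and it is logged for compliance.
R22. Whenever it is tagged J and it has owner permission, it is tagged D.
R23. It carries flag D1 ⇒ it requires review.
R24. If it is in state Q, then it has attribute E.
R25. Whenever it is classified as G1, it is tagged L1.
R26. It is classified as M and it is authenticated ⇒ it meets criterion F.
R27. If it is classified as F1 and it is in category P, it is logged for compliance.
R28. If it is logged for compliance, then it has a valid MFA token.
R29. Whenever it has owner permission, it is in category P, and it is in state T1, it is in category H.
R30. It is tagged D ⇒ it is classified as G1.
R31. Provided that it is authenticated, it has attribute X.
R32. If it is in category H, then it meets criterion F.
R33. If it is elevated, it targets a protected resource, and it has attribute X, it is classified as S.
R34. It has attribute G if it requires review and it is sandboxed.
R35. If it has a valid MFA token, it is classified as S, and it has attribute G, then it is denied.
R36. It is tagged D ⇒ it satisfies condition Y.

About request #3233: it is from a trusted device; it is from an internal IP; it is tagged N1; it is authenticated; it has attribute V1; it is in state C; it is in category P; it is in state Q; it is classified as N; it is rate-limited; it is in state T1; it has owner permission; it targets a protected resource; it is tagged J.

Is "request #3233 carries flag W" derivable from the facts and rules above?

Forward chaining from the given facts derives: has an admin role, is tagged D, has attribute E, is in category H, is classified as G1, has attribute X, meets criterion F, satisfies condition Y, is in state Z1, satisfies condition B, has attribute K, is tagged L1, is in state M1, is classified as F1, is logged for compliance, has a valid MFA token.
The only rule concluding "it carries flag W" is R2, which needs "it is denied"; that is never established.

No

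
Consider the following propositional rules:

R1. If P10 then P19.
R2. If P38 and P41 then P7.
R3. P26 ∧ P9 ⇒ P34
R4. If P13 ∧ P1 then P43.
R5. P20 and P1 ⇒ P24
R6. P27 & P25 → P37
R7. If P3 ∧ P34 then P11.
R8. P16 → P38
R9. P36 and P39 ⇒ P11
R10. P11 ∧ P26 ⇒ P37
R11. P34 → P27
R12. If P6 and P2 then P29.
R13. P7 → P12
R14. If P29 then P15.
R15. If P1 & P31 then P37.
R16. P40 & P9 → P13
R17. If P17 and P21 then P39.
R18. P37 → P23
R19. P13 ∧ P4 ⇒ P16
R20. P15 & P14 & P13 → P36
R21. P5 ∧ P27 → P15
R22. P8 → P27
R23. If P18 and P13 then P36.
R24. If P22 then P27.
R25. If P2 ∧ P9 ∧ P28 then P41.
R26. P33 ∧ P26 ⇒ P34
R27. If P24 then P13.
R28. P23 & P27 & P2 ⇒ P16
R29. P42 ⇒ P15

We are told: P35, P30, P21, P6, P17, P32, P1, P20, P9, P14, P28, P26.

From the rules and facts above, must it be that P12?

No

Forward chaining from the given facts derives: P34, P24, P27, P39, P13, P43.
The only rule concluding P12 is R13, which needs P7; that is never established.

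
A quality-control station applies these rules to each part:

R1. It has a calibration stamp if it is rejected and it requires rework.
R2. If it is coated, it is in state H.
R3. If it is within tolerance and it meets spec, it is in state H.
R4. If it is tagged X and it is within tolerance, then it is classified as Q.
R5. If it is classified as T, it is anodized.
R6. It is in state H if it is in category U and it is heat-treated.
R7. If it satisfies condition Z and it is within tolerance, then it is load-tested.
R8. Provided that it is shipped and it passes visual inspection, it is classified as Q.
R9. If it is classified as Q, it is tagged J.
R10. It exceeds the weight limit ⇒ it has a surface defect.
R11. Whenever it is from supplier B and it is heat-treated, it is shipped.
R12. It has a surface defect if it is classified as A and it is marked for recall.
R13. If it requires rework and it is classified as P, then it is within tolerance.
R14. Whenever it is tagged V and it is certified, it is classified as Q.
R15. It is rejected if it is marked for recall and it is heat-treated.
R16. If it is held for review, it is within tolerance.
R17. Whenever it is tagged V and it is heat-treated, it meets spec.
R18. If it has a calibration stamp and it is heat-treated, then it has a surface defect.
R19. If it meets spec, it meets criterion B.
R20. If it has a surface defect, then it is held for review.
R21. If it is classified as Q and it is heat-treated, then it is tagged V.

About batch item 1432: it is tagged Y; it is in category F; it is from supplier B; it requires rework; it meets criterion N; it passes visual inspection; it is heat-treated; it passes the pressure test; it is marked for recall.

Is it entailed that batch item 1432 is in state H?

By R11 (it is from supplier B, it is heat-treated): it is shipped.
By R15 (it is marked for recall, it is heat-treated): it is rejected.
By R1 (it is rejected, it requires rework): it has a calibration stamp.
By R8 (it is shipped, it passes visual inspection): it is classified as Q.
By R18 (it has a calibration stamp, it is heat-treated): it has a surface defect.
By R20 (it has a surface defect): it is held for review.
By R21 (it is classified as Q, it is heat-treated): it is tagged V.
By R16 (it is held for review): it is within tolerance.
By R17 (it is tagged V, it is heat-treated): it meets spec.
By R3 (it is within tolerance, it meets spec): it is in state H.

Yes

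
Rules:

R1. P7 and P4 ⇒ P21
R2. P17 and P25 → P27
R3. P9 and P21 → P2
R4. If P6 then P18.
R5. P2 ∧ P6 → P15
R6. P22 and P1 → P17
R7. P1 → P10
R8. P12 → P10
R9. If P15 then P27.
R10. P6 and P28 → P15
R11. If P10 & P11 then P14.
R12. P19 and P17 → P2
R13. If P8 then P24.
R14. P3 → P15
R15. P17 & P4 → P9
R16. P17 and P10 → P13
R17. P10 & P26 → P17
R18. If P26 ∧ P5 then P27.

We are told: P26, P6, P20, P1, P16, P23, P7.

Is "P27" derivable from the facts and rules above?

Forward chaining from the given facts derives: P18, P10, P17, P13.
Rules concluding P27: R2 needs P25; R9 needs P15; R18 needs P5 — none of these are established.

No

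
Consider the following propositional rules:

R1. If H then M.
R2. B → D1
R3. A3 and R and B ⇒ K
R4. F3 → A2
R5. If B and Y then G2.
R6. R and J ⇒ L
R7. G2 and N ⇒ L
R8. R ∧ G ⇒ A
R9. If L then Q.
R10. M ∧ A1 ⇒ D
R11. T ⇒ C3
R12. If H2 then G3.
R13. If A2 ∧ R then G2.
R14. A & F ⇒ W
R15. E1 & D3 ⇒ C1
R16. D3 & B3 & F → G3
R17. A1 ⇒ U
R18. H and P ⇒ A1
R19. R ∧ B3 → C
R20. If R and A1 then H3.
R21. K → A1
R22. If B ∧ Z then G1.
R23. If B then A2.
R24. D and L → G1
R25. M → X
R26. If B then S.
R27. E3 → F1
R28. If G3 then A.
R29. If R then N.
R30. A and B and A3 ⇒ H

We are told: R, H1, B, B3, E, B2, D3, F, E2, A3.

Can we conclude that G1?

Yes

K  (by R3: A3, R, B)
G3  (by R16: D3, B3, F)
A1  (by R21: K)
A2  (by R23: B)
A  (by R28: G3)
N  (by R29: R)
H  (by R30: A, B, A3)
M  (by R1: H)
D  (by R10: M, A1)
G2  (by R13: A2, R)
L  (by R7: G2, N)
G1  (by R24: D, L)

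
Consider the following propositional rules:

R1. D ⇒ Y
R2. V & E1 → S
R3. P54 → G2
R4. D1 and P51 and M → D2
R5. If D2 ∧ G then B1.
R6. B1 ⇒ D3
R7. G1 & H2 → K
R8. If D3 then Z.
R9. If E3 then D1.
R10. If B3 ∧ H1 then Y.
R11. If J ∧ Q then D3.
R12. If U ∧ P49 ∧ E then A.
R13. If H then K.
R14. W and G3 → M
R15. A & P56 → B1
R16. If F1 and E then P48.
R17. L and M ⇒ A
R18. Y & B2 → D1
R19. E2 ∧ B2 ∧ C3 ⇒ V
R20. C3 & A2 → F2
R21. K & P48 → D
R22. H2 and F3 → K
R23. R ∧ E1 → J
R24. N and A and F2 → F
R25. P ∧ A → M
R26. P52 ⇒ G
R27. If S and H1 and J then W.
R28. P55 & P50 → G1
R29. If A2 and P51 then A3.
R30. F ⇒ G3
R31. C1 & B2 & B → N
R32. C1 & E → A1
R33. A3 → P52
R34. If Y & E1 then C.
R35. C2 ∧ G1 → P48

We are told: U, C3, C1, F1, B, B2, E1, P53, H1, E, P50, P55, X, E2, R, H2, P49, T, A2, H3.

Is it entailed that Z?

No

Forward chaining from the given facts derives: A, P48, V, F2, J, G1, N, A1, S, K, D, F, W, G3, Y, M, D1, C.
The only rule concluding Z is R8, which needs D3; that is never established.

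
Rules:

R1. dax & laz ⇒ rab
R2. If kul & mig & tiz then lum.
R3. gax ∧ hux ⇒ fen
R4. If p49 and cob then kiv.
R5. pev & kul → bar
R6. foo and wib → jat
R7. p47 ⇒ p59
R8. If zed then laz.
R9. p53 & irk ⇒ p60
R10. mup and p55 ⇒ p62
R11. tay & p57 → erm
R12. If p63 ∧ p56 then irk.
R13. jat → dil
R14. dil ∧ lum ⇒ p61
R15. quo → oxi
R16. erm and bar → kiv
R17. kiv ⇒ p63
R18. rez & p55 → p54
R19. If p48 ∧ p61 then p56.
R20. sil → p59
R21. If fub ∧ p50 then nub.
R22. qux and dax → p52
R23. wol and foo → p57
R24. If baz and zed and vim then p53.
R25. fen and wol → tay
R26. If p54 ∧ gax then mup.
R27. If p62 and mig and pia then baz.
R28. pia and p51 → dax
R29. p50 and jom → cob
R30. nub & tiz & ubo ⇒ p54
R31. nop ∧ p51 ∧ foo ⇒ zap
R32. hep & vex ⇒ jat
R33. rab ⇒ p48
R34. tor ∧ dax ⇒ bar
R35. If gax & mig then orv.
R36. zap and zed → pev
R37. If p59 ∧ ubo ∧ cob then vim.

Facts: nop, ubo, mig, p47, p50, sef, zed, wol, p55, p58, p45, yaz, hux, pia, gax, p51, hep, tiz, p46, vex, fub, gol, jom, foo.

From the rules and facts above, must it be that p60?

No

Forward chaining from the given facts derives: fen, p59, laz, nub, p57, tay, dax, cob, p54, zap, jat, orv, pev, vim, rab, erm, dil, mup, p48, p62, baz, p53.
The only rule concluding p60 is R9, which needs irk; that is never established.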